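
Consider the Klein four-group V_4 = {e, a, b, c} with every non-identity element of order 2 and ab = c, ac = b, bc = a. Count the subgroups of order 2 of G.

|G| = 4 and 2 | 4, so subgroups of order 2 are possible by Lagrange.
The subgroups of order 2 are: {e, a}; {e, b}; {e, c}.
So G has 3 subgroups of order 2.

3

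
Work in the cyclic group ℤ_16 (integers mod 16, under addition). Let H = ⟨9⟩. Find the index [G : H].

1

|⟨9⟩| = 16 and |G| = 16.
By Lagrange, [G : H] = |G|/|H| = 16/16 = 1.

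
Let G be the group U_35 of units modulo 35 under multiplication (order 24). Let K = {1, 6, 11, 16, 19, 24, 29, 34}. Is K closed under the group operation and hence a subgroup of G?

No

Closure fails: 6 · 11 = 31 ∉ K. So K is not a subgroup.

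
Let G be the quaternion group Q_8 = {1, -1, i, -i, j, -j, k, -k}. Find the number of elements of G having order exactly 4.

6

The elements of order 4 are: i, -i, j, -j, k, -k.
That's 6.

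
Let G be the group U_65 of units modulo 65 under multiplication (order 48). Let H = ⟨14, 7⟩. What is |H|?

24

|⟨14⟩| = 2 and |⟨7⟩| = 12, so |H| is a multiple of lcm(2, 12) = 12 and divides |G| = 48.
Closing under the operation: H = {1, 2, 4, 7, 8, 9, 14, 16, 18, 28, 29, 32, 33, 36, 37, 47, 49, 51, 56, 57, 58, 61, 63, 64}, so |H| = 24.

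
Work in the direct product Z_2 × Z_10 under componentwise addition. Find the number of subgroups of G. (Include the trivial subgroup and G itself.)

|G| = 20, so by Lagrange every subgroup order divides 20. Divisors: 1, 2, 4, 5, 10, 20.
Subgroups by order — order 1: 1; order 2: 3; order 4: 1; order 5: 1; order 10: 3; order 20: 1.
Total: 1 + 3 + 1 + 1 + 3 + 1 = 10.

10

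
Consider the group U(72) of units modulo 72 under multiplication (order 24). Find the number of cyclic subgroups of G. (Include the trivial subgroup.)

16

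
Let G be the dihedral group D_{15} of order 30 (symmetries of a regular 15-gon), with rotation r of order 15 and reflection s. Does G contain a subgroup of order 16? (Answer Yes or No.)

No

16 does not divide |G| = 30, so by Lagrange no subgroup of order 16 exists.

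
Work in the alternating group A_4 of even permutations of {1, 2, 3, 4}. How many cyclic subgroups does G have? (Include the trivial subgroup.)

8

A cyclic subgroup of order d is generated by each of its φ(d) elements of order d, so the cyclic subgroups of order d number (#elements of order d)/φ(d).
Cyclic subgroups by order — order 1: 1; order 2: 3; order 3: 4.
Total: 8.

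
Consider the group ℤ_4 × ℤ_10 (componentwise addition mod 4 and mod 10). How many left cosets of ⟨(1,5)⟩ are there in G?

10

|⟨(1,5)⟩| = 4 and |G| = 40.
By Lagrange, [G : H] = |G|/|H| = 40/4 = 10.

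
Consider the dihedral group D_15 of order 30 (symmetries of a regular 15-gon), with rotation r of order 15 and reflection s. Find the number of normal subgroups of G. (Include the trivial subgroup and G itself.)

5

G has 28 subgroups. Checking conjugation-invariance by order — order 1: 1/1 normal; order 2: 0/15 normal; order 3: 1/1 normal; order 5: 1/1 normal; order 6: 0/5 normal; order 10: 0/3 normal; order 15: 1/1 normal; order 30: 1/1 normal.
Total normal subgroups: 5.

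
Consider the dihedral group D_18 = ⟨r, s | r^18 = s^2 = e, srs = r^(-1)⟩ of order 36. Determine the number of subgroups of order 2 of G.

|G| = 36 and 2 | 36, so subgroups of order 2 are possible by Lagrange.
The subgroups of order 2 are: {e, r^10s}; {e, r^11s}; {e, r^12s}; {e, r^13s}; … (19 in all).
So G has 19 subgroups of order 2.

19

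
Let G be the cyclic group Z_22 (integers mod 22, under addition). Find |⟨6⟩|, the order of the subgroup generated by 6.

11

In Z_22, the order of an element a is n/gcd(a, n).
gcd(6, 22) = 2, so |⟨6⟩| = 22/2 = 11.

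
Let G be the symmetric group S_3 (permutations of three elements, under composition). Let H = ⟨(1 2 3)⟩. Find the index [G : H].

2

|⟨(1 2 3)⟩| = 3 and |G| = 6.
By Lagrange, [G : H] = |G|/|H| = 6/3 = 2.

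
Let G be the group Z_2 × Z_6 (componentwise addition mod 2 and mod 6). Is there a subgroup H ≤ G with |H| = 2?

Yes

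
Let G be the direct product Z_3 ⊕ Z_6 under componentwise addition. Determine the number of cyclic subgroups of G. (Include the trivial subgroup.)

10

Group the elements of G by the cyclic subgroup they generate; each cyclic subgroup of order d accounts for φ(d) elements.
Cyclic subgroups by order — order 1: 1; order 2: 1; order 3: 4; order 6: 4.
Total: 10.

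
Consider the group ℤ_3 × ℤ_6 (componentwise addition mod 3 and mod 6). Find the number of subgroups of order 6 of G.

4

|G| = 18 and 6 | 18, so subgroups of order 6 are possible by Lagrange.
The subgroups of order 6 are: {(0,0), (0,1), (0,2), (0,3), (0,4), (0,5)}; {(0,0), (0,3), (1,0), (1,3), (2,0), (2,3)}; {(0,0), (0,3), (1,1), (1,4), (2,2), (2,5)}; {(0,0), (0,3), (1,2), (1,5), (2,1), (2,4)}.
So G has 4 subgroups of order 6.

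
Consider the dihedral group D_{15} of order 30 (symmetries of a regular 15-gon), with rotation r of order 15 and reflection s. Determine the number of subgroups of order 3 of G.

|G| = 30 and 3 | 30, so subgroups of order 3 are possible by Lagrange.
The subgroups of order 3 are: {e, r^5, r^10}.
So G has 1 subgroup of order 3.

1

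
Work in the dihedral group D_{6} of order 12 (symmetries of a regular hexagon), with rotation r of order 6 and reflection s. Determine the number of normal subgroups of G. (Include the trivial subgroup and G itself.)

7

G has 16 subgroups. Checking conjugation-invariance by order — order 1: 1/1 normal; order 2: 1/7 normal; order 3: 1/1 normal; order 4: 0/3 normal; order 6: 3/3 normal; order 12: 1/1 normal.
Total normal subgroups: 7.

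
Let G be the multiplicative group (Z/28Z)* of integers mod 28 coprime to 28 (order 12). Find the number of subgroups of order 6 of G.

3

|G| = 12 and 6 | 12, so subgroups of order 6 are possible by Lagrange.
The subgroups of order 6 are: {1, 9, 11, 15, 23, 25}; {1, 5, 9, 13, 17, 25}; {1, 3, 9, 19, 25, 27}.
So G has 3 subgroups of order 6.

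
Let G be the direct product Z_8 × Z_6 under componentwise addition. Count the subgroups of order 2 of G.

3

|G| = 48 and 2 | 48, so subgroups of order 2 are possible by Lagrange.
The subgroups of order 2 are: {(0,0), (0,3)}; {(0,0), (4,0)}; {(0,0), (4,3)}.
So G has 3 subgroups of order 2.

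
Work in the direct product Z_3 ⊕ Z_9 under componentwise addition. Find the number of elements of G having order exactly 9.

18

An element (a,b) has order lcm(ord(a), ord(b)); count pairs with lcm equal to 9.
Enumerating gives 18 such elements.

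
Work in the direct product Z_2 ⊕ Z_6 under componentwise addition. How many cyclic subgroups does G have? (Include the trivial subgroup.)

8

A cyclic subgroup of order d is generated by each of its φ(d) elements of order d, so the cyclic subgroups of order d number (#elements of order d)/φ(d).
Cyclic subgroups by order — order 1: 1; order 2: 3; order 3: 1; order 6: 3.
Total: 8.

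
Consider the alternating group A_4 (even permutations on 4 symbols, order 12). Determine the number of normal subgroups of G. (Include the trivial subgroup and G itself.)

3

G has 10 subgroups. Checking conjugation-invariance by order — order 1: 1/1 normal; order 2: 0/3 normal; order 3: 0/4 normal; order 4: 1/1 normal; order 12: 1/1 normal.
Total normal subgroups: 3.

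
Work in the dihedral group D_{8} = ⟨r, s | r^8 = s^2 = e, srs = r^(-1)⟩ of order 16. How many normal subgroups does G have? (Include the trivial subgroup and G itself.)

G has 19 subgroups. Checking conjugation-invariance by order — order 1: 1/1 normal; order 2: 1/9 normal; order 4: 1/5 normal; order 8: 3/3 normal; order 16: 1/1 normal.
Total normal subgroups: 7.

7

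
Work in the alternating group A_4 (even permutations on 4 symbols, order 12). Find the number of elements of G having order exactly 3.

8

The elements of order 3 are: (2 3 4), (2 4 3), (1 2 3), (1 2 4), (1 3 2), (1 3 4), (1 4 2), (1 4 3).
That's 8.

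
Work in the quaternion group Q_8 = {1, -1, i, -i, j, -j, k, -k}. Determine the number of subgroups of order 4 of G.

|G| = 8 and 4 | 8, so subgroups of order 4 are possible by Lagrange.
The subgroups of order 4 are: {1, -1, i, -i}; {1, -1, j, -j}; {1, -1, k, -k}.
So G has 3 subgroups of order 4.

3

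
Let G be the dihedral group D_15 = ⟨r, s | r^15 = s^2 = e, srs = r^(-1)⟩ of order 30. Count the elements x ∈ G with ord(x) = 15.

8

The elements of order 15 are: r, r^2, r^4, r^7, r^8, r^11, r^13, r^14.
That's 8.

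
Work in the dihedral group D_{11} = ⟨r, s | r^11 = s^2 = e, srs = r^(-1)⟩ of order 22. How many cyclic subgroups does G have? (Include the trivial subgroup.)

13

Each element a generates a cyclic subgroup ⟨a⟩; distinct elements may generate the same one (a cyclic group of order d has φ(d) generators).
Cyclic subgroups by order — order 1: 1; order 2: 11; order 11: 1.
Total: 13.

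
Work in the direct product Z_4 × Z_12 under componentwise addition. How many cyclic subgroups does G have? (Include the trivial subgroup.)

20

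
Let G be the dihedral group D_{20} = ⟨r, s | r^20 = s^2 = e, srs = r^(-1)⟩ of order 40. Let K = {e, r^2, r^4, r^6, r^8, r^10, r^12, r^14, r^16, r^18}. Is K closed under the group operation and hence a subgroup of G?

Yes

|K| = 10 divides |G| = 40, consistent with Lagrange.
K contains the identity, every element's inverse is in K, and K is closed under ·: it is a subgroup.
In fact K = ⟨r^18⟩.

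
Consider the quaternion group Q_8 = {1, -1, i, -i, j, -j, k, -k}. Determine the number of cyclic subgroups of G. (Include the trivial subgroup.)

A cyclic subgroup of order d is generated by each of its φ(d) elements of order d, so the cyclic subgroups of order d number (#elements of order d)/φ(d).
Cyclic subgroups by order — order 1: 1; order 2: 1; order 4: 3.
Total: 5.

5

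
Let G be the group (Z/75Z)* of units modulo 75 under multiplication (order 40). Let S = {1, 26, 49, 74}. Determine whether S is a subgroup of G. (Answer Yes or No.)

|S| = 4 divides |G| = 40, consistent with Lagrange.
S contains the identity, every element's inverse is in S, and S is closed under ·: it is a subgroup.

Yes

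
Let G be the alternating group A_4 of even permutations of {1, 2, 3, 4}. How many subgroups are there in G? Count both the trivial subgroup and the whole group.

10

|G| = 12, so by Lagrange every subgroup order divides 12. Divisors: 1, 2, 3, 4, 6, 12.
Subgroups by order — order 1: 1; order 2: 3; order 3: 4; order 4: 1; order 6: 0; order 12: 1.
Total: 1 + 3 + 4 + 1 + 0 + 1 = 10.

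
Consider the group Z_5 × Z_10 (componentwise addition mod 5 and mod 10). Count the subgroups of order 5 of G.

|G| = 50 and 5 | 50, so subgroups of order 5 are possible by Lagrange.
The subgroups of order 5 are: {(0,0), (0,2), (0,4), (0,6), (0,8)}; {(0,0), (1,0), (2,0), (3,0), (4,0)}; {(0,0), (1,2), (2,4), (3,6), (4,8)}; {(0,0), (1,4), (2,8), (3,2), (4,6)}; … (6 in all).
So G has 6 subgroups of order 5.

6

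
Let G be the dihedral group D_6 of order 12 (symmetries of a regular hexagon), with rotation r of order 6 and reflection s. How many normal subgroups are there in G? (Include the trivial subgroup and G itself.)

G has 16 subgroups. Checking conjugation-invariance by order — order 1: 1/1 normal; order 2: 1/7 normal; order 3: 1/1 normal; order 4: 0/3 normal; order 6: 3/3 normal; order 12: 1/1 normal.
Total normal subgroups: 7.

7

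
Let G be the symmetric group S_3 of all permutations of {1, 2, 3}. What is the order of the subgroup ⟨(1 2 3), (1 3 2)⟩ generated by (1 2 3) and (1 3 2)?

|⟨(1 2 3)⟩| = 3 and |⟨(1 3 2)⟩| = 3, so |H| is a multiple of lcm(3, 3) = 3 and divides |G| = 6.
Closing under the operation: H = {e, (1 2 3), (1 3 2)}, so |H| = 3.

3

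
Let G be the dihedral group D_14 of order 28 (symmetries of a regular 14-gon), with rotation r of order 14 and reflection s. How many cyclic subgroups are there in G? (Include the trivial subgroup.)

18

Group the elements of G by the cyclic subgroup they generate; each cyclic subgroup of order d accounts for φ(d) elements.
Cyclic subgroups by order — order 1: 1; order 2: 15; order 7: 1; order 14: 1.
Total: 18.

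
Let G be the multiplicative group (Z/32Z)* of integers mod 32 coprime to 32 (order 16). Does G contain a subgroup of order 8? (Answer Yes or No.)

Yes

8 | 16. A subgroup of order 8 is {1, 3, 9, 11, 17, 19, 25, 27}.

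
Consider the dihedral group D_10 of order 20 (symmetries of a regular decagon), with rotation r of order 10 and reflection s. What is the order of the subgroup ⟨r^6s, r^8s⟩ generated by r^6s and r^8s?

10

|⟨r^6s⟩| = 2 and |⟨r^8s⟩| = 2, so |H| is a multiple of lcm(2, 2) = 2 and divides |G| = 20.
Closing under the operation: H = {e, r^2, r^4, r^6, r^8, s, r^2s, r^4s, r^6s, r^8s}, so |H| = 10.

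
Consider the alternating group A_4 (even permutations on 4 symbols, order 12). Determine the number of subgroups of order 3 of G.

|G| = 12 and 3 | 12, so subgroups of order 3 are possible by Lagrange.
The subgroups of order 3 are: {e, (1 2 3), (1 3 2)}; {e, (1 2 4), (1 4 2)}; {e, (1 3 4), (1 4 3)}; {e, (2 3 4), (2 4 3)}.
So G has 4 subgroups of order 3.

4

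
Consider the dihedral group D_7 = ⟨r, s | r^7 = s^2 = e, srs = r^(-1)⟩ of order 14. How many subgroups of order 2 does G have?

|G| = 14 and 2 | 14, so subgroups of order 2 are possible by Lagrange.
The subgroups of order 2 are: {e, r^2s}; {e, r^3s}; {e, r^4s}; {e, r^5s}; … (7 in all).
So G has 7 subgroups of order 2.

7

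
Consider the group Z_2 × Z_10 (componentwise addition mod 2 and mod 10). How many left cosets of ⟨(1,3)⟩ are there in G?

|⟨(1,3)⟩| = 10 and |G| = 20.
By Lagrange, [G : H] = |G|/|H| = 20/10 = 2.

2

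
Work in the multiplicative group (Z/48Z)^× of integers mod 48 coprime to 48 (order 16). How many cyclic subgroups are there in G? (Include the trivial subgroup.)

Group the elements of G by the cyclic subgroup they generate; each cyclic subgroup of order d accounts for φ(d) elements.
Cyclic subgroups by order — order 1: 1; order 2: 7; order 4: 4.
Total: 12.

12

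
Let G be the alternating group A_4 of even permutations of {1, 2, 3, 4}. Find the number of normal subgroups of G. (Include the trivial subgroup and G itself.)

3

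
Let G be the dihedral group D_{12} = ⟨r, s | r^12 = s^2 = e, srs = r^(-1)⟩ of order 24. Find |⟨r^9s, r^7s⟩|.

12

|⟨r^9s⟩| = 2 and |⟨r^7s⟩| = 2, so |H| is a multiple of lcm(2, 2) = 2 and divides |G| = 24.
Closing under the operation: H = {e, r^2, r^4, r^6, r^8, r^10, rs, r^3s, r^5s, r^7s, r^9s, r^11s}, so |H| = 12.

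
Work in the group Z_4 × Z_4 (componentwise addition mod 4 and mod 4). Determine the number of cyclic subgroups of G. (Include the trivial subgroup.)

A cyclic subgroup of order d is generated by each of its φ(d) elements of order d, so the cyclic subgroups of order d number (#elements of order d)/φ(d).
Cyclic subgroups by order — order 1: 1; order 2: 3; order 4: 6.
Total: 10.

10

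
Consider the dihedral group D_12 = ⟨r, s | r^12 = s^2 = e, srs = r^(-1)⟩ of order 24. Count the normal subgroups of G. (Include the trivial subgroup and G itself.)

G has 34 subgroups. Checking conjugation-invariance by order — order 1: 1/1 normal; order 2: 1/13 normal; order 3: 1/1 normal; order 4: 1/7 normal; order 6: 1/5 normal; order 8: 0/3 normal; order 12: 3/3 normal; order 24: 1/1 normal.
Total normal subgroups: 9.

9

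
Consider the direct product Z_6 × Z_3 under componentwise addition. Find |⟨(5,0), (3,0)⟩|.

|⟨(5,0)⟩| = 6 and |⟨(3,0)⟩| = 2, so |H| is a multiple of lcm(6, 2) = 6 and divides |G| = 18.
Closing under the operation: H = {(0,0), (1,0), (2,0), (3,0), (4,0), (5,0)}, so |H| = 6.

6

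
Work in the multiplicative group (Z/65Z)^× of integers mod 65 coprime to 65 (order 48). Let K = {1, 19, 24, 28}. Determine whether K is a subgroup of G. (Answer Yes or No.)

No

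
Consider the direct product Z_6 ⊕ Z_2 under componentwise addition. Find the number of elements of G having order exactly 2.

3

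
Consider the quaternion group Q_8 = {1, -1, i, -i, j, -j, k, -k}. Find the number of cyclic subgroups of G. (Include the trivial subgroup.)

5

A cyclic subgroup of order d is generated by each of its φ(d) elements of order d, so the cyclic subgroups of order d number (#elements of order d)/φ(d).
Cyclic subgroups by order — order 1: 1; order 2: 1; order 4: 3.
Total: 5.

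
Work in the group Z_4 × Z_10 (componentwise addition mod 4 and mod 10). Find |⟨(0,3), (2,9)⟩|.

20

|⟨(0,3)⟩| = 10 and |⟨(2,9)⟩| = 10, so |H| is a multiple of lcm(10, 10) = 10 and divides |G| = 40.
Closing under the operation: H = {(0,0), (0,1), (0,2), (0,3), (0,4), (0,5), (0,6), (0,7), (0,8), (0,9), (2,0), (2,1), (2,2), (2,3), (2,4), (2,5), (2,6), (2,7), (2,8), (2,9)}, so |H| = 20.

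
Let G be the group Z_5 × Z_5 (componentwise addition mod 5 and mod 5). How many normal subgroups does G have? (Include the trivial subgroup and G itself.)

8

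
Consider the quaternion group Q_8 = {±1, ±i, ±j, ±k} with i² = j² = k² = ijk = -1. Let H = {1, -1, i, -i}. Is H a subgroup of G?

Yes

|H| = 4 divides |G| = 8, consistent with Lagrange.
H contains the identity, every element's inverse is in H, and H is closed under ·: it is a subgroup.
In fact H = ⟨-i⟩.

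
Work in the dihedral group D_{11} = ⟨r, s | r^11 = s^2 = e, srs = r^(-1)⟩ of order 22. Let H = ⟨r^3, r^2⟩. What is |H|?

|⟨r^3⟩| = 11 and |⟨r^2⟩| = 11, so |H| is a multiple of lcm(11, 11) = 11 and divides |G| = 22.
Closing under the operation: H = {e, r, r^2, r^3, r^4, r^5, r^6, r^7, r^8, r^9, r^10}, so |H| = 11.

11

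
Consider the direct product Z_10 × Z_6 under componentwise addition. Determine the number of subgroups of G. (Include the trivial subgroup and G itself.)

|G| = 60, so by Lagrange every subgroup order divides 60. Divisors: 1, 2, 3, 4, 5, 6, 10, 12, 15, 20, 30, 60.
Subgroups by order — order 1: 1; order 2: 3; order 3: 1; order 4: 1; order 5: 1; order 6: 3; order 10: 3; order 12: 1; order 15: 1; order 20: 1; order 30: 3; order 60: 1.
Total: 1 + 3 + 1 + 1 + 1 + 3 + 3 + 1 + 1 + 1 + 3 + 1 = 20.

20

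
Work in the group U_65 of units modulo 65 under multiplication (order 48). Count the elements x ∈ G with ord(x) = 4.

Enumerating element orders in G gives 12 elements of order 4.

12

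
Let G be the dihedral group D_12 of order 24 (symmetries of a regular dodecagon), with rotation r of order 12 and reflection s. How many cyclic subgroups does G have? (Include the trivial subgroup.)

Group the elements of G by the cyclic subgroup they generate; each cyclic subgroup of order d accounts for φ(d) elements.
Cyclic subgroups by order — order 1: 1; order 2: 13; order 3: 1; order 4: 1; order 6: 1; order 12: 1.
Total: 18.

18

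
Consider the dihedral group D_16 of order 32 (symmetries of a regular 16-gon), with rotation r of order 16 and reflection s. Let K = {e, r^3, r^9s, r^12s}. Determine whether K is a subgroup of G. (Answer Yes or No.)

r^3 ∈ K but its inverse r^13 ∉ K, so K is not a subgroup.

No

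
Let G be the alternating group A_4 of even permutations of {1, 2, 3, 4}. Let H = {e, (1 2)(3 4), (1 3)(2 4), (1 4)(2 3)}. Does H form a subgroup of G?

Yes

|H| = 4 divides |G| = 12, consistent with Lagrange.
H contains the identity, every element's inverse is in H, and H is closed under ∘: it is a subgroup.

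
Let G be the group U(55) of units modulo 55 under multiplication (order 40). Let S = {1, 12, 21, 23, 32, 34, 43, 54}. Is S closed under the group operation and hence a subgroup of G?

Yes

|S| = 8 divides |G| = 40, consistent with Lagrange.
S contains the identity, every element's inverse is in S, and S is closed under ·: it is a subgroup.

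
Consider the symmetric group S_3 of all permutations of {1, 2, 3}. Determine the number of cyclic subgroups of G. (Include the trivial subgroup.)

5

Group the elements of G by the cyclic subgroup they generate; each cyclic subgroup of order d accounts for φ(d) elements.
Cyclic subgroups by order — order 1: 1; order 2: 3; order 3: 1.
Total: 5.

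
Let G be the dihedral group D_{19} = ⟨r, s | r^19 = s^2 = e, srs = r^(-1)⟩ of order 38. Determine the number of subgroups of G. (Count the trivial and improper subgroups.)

|G| = 38, so by Lagrange every subgroup order divides 38. Divisors: 1, 2, 19, 38.
Subgroups by order — order 1: 1; order 2: 19; order 19: 1; order 38: 1.
Total: 1 + 19 + 1 + 1 = 22.

22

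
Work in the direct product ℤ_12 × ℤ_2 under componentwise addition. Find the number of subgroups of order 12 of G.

3

|G| = 24 and 12 | 24, so subgroups of order 12 are possible by Lagrange.
The subgroups of order 12 are: {(0,0), (0,1), (2,0), (2,1), (4,0), (4,1), (6,0), (6,1), (8,0), (8,1), (10,0), (10,1)}; {(0,0), (1,0), (2,0), (3,0), (4,0), (5,0), (6,0), (7,0), (8,0), (9,0), (10,0), (11,0)}; {(0,0), (1,1), (2,0), (3,1), (4,0), (5,1), (6,0), (7,1), (8,0), (9,1), (10,0), (11,1)}.
So G has 3 subgroups of order 12.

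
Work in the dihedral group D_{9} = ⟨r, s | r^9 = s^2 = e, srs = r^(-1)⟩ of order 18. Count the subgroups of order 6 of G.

3

|G| = 18 and 6 | 18, so subgroups of order 6 are possible by Lagrange.
The subgroups of order 6 are: {e, r^3, r^6, r^2s, r^5s, r^8s}; {e, r^3, r^6, s, r^3s, r^6s}; {e, r^3, r^6, rs, r^4s, r^7s}.
So G has 3 subgroups of order 6.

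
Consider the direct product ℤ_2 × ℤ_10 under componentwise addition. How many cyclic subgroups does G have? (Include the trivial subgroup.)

A cyclic subgroup of order d is generated by each of its φ(d) elements of order d, so the cyclic subgroups of order d number (#elements of order d)/φ(d).
Cyclic subgroups by order — order 1: 1; order 2: 3; order 5: 1; order 10: 3.
Total: 8.

8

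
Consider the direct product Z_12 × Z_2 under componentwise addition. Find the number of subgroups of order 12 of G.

|G| = 24 and 12 | 24, so subgroups of order 12 are possible by Lagrange.
The subgroups of order 12 are: {(0,0), (0,1), (2,0), (2,1), (4,0), (4,1), (6,0), (6,1), (8,0), (8,1), (10,0), (10,1)}; {(0,0), (1,0), (2,0), (3,0), (4,0), (5,0), (6,0), (7,0), (8,0), (9,0), (10,0), (11,0)}; {(0,0), (1,1), (2,0), (3,1), (4,0), (5,1), (6,0), (7,1), (8,0), (9,1), (10,0), (11,1)}.
So G has 3 subgroups of order 12.

3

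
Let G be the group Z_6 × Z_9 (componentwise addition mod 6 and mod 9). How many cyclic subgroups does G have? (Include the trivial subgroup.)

16

Group the elements of G by the cyclic subgroup they generate; each cyclic subgroup of order d accounts for φ(d) elements.
Cyclic subgroups by order — order 1: 1; order 2: 1; order 3: 4; order 6: 4; order 9: 3; order 18: 3.
Total: 16.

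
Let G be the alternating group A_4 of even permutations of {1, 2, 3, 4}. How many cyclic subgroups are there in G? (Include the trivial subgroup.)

8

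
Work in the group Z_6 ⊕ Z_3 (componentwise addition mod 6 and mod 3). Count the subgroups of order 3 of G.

4

|G| = 18 and 3 | 18, so subgroups of order 3 are possible by Lagrange.
The subgroups of order 3 are: {(0,0), (0,1), (0,2)}; {(0,0), (2,0), (4,0)}; {(0,0), (2,1), (4,2)}; {(0,0), (2,2), (4,1)}.
So G has 4 subgroups of order 3.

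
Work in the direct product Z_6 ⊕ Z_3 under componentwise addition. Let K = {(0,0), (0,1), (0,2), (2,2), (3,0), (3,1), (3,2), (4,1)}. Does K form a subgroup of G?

No

|K| = 8 does not divide |G| = 18, so by Lagrange K is not a subgroup.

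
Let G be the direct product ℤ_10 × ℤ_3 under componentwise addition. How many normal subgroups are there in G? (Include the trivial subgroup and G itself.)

G is abelian, so every subgroup is normal.
G has 8 subgroups in total, hence 8 normal subgroups.

8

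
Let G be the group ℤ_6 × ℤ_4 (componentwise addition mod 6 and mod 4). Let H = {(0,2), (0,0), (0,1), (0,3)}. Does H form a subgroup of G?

Yes

|H| = 4 divides |G| = 24, consistent with Lagrange.
H contains the identity, every element's inverse is in H, and H is closed under +: it is a subgroup.
In fact H = ⟨(0,1)⟩.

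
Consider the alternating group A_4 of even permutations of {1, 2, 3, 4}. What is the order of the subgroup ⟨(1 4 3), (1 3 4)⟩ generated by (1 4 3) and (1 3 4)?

|⟨(1 4 3)⟩| = 3 and |⟨(1 3 4)⟩| = 3, so |H| is a multiple of lcm(3, 3) = 3 and divides |G| = 12.
Closing under the operation: H = {e, (1 3 4), (1 4 3)}, so |H| = 3.

3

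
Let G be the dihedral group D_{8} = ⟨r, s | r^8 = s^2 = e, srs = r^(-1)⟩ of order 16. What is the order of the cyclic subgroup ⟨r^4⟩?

2

Computing powers of r^4: the smallest k with (r^4)^k = e is k = 2.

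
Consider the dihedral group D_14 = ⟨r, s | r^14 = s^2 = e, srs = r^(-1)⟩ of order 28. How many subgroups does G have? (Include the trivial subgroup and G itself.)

|G| = 28, so by Lagrange every subgroup order divides 28. Divisors: 1, 2, 4, 7, 14, 28.
Subgroups by order — order 1: 1; order 2: 15; order 4: 7; order 7: 1; order 14: 3; order 28: 1.
Total: 1 + 15 + 7 + 1 + 3 + 1 = 28.

28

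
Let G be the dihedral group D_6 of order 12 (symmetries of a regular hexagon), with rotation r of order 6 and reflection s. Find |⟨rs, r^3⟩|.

4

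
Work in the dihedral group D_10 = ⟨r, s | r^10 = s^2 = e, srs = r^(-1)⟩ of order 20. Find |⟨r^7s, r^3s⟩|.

10

|⟨r^7s⟩| = 2 and |⟨r^3s⟩| = 2, so |H| is a multiple of lcm(2, 2) = 2 and divides |G| = 20.
Closing under the operation: H = {e, r^2, r^4, r^6, r^8, rs, r^3s, r^5s, r^7s, r^9s}, so |H| = 10.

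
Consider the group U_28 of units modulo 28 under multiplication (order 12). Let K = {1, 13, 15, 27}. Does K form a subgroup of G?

|K| = 4 divides |G| = 12, consistent with Lagrange.
K contains the identity, every element's inverse is in K, and K is closed under ·: it is a subgroup.

Yes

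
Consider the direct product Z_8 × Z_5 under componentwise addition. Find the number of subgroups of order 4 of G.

|G| = 40 and 4 | 40, so subgroups of order 4 are possible by Lagrange.
The subgroups of order 4 are: {(0,0), (2,0), (4,0), (6,0)}.
So G has 1 subgroup of order 4.

1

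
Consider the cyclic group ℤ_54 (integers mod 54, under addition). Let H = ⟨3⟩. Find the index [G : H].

|⟨3⟩| = 18 and |G| = 54.
By Lagrange, [G : H] = |G|/|H| = 54/18 = 3.

3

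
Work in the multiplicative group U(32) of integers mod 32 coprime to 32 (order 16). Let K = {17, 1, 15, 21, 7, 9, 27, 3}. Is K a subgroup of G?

No

3 ∈ K but its inverse 11 ∉ K, so K is not a subgroup.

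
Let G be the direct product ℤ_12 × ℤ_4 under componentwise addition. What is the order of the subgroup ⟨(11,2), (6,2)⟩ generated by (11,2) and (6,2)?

24

|⟨(11,2)⟩| = 12 and |⟨(6,2)⟩| = 2, so |H| is a multiple of lcm(12, 2) = 12 and divides |G| = 48.
Closing under the operation: H = {(0,0), (0,2), (1,0), (1,2), (2,0), (2,2), (3,0), (3,2), (4,0), (4,2), (5,0), (5,2), (6,0), (6,2), (7,0), (7,2), (8,0), (8,2), (9,0), (9,2), (10,0), (10,2), (11,0), (11,2)}, so |H| = 24.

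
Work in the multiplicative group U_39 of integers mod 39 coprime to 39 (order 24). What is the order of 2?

12

Compute successive powers of 2 mod 39: 2, 4, 8, 16, 32, 25, 11, 22, …; 2^12 ≡ 1 (mod 39).
So |⟨2⟩| = 12.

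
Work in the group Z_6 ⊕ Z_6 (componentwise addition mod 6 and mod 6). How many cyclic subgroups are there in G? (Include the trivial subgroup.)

20

Each element a generates a cyclic subgroup ⟨a⟩; distinct elements may generate the same one (a cyclic group of order d has φ(d) generators).
Cyclic subgroups by order — order 1: 1; order 2: 3; order 3: 4; order 6: 12.
Total: 20.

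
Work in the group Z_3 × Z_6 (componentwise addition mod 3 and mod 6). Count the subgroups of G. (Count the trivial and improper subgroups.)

|G| = 18, so by Lagrange every subgroup order divides 18. Divisors: 1, 2, 3, 6, 9, 18.
Subgroups by order — order 1: 1; order 2: 1; order 3: 4; order 6: 4; order 9: 1; order 18: 1.
Total: 1 + 1 + 4 + 4 + 1 + 1 = 12.

12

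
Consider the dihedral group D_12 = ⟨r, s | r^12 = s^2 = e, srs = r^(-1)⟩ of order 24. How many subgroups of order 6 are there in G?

|G| = 24 and 6 | 24, so subgroups of order 6 are possible by Lagrange.
The subgroups of order 6 are: {e, r^2, r^4, r^6, r^8, r^10}; {e, r^4, r^8, r^2s, r^6s, r^10s}; {e, r^4, r^8, r^3s, r^7s, r^11s}; {e, r^4, r^8, s, r^4s, r^8s}; … (5 in all).
So G has 5 subgroups of order 6.

5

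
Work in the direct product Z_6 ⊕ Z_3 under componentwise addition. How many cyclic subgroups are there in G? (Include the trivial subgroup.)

10

Each element a generates a cyclic subgroup ⟨a⟩; distinct elements may generate the same one (a cyclic group of order d has φ(d) generators).
Cyclic subgroups by order — order 1: 1; order 2: 1; order 3: 4; order 6: 4.
Total: 10.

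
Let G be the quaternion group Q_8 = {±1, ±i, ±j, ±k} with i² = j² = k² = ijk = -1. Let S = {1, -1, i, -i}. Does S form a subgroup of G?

|S| = 4 divides |G| = 8, consistent with Lagrange.
S contains the identity, every element's inverse is in S, and S is closed under ·: it is a subgroup.
In fact S = ⟨-i⟩.

Yes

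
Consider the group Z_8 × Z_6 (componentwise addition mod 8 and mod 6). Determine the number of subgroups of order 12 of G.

|G| = 48 and 12 | 48, so subgroups of order 12 are possible by Lagrange.
The subgroups of order 12 are: {(0,0), (0,1), (0,2), (0,3), (0,4), (0,5), (4,0), (4,1), (4,2), (4,3), (4,4), (4,5)}; {(0,0), (0,2), (0,4), (2,0), (2,2), (2,4), (4,0), (4,2), (4,4), (6,0), (6,2), (6,4)}; {(0,0), (0,2), (0,4), (2,1), (2,3), (2,5), (4,0), (4,2), (4,4), (6,1), (6,3), (6,5)}.
So G has 3 subgroups of order 12.

3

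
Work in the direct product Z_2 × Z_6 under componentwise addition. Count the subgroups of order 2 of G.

3

|G| = 12 and 2 | 12, so subgroups of order 2 are possible by Lagrange.
The subgroups of order 2 are: {(0,0), (0,3)}; {(0,0), (1,0)}; {(0,0), (1,3)}.
So G has 3 subgroups of order 2.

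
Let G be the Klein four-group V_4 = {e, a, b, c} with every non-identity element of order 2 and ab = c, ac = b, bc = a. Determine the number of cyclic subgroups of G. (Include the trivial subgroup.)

4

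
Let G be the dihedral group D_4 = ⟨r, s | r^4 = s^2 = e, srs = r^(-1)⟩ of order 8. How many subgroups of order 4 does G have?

3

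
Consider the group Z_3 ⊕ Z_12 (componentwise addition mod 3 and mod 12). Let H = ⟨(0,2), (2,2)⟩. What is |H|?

18

|⟨(0,2)⟩| = 6 and |⟨(2,2)⟩| = 6, so |H| is a multiple of lcm(6, 6) = 6 and divides |G| = 36.
Closing under the operation: H = {(0,0), (0,2), (0,4), (0,6), (0,8), (0,10), (1,0), (1,2), (1,4), (1,6), (1,8), (1,10), (2,0), (2,2), (2,4), (2,6), (2,8), (2,10)}, so |H| = 18.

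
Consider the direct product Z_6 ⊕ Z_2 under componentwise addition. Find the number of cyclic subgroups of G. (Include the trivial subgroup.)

Group the elements of G by the cyclic subgroup they generate; each cyclic subgroup of order d accounts for φ(d) elements.
Cyclic subgroups by order — order 1: 1; order 2: 3; order 3: 1; order 6: 3.
Total: 8.

8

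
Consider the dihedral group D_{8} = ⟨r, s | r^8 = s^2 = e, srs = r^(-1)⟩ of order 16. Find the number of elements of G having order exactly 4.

The elements of order 4 are: r^2, r^6.
That's 2.

2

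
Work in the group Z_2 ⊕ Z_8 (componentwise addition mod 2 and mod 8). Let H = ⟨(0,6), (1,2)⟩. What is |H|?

|⟨(0,6)⟩| = 4 and |⟨(1,2)⟩| = 4, so |H| is a multiple of lcm(4, 4) = 4 and divides |G| = 16.
Closing under the operation: H = {(0,0), (0,2), (0,4), (0,6), (1,0), (1,2), (1,4), (1,6)}, so |H| = 8.

8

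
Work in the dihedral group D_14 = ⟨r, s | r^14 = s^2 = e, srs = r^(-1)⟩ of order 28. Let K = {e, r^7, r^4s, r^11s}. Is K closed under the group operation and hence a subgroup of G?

Yes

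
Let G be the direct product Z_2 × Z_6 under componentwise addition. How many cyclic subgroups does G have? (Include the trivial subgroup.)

8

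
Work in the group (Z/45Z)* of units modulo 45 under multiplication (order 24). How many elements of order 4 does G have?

4

The elements of order 4 are: 8, 17, 28, 37.
That's 4.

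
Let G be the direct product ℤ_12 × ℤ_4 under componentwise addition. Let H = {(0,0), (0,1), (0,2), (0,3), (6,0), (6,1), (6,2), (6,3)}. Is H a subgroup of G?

Yes

|H| = 8 divides |G| = 48, consistent with Lagrange.
H contains the identity, every element's inverse is in H, and H is closed under +: it is a subgroup.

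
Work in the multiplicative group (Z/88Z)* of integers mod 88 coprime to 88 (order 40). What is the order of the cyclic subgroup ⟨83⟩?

Compute successive powers of 83 mod 88: 83, 25, 51, 9, 43, 49, 19, 81, …; 83^10 ≡ 1 (mod 88).
So |⟨83⟩| = 10.

10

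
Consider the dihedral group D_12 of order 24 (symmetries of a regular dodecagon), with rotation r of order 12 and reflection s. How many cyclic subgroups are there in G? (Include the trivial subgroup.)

Each element a generates a cyclic subgroup ⟨a⟩; distinct elements may generate the same one (a cyclic group of order d has φ(d) generators).
Cyclic subgroups by order — order 1: 1; order 2: 13; order 3: 1; order 4: 1; order 6: 1; order 12: 1.
Total: 18.

18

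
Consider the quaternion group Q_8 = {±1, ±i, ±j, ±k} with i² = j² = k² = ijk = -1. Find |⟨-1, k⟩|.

4

|⟨-1⟩| = 2 and |⟨k⟩| = 4, so |H| is a multiple of lcm(2, 4) = 4 and divides |G| = 8.
Closing under the operation: H = {1, -1, k, -k}, so |H| = 4.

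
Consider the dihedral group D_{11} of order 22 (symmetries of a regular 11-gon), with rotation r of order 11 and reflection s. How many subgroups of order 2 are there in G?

11

|G| = 22 and 2 | 22, so subgroups of order 2 are possible by Lagrange.
The subgroups of order 2 are: {e, r^10s}; {e, r^2s}; {e, r^3s}; {e, r^4s}; … (11 in all).
So G has 11 subgroups of order 2.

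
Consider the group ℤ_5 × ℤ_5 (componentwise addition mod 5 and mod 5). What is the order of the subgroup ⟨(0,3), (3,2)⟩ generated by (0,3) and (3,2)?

25

|⟨(0,3)⟩| = 5 and |⟨(3,2)⟩| = 5, so |H| is a multiple of lcm(5, 5) = 5 and divides |G| = 25.
Closing {(0,3), (3,2)} under the group operation gives all of G, so |H| = 25.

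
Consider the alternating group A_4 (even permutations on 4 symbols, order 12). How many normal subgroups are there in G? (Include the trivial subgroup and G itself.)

G has 10 subgroups. Checking conjugation-invariance by order — order 1: 1/1 normal; order 2: 0/3 normal; order 3: 0/4 normal; order 4: 1/1 normal; order 12: 1/1 normal.
Total normal subgroups: 3.

3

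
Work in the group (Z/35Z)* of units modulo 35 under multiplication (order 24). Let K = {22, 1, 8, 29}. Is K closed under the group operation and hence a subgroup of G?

Yes

|K| = 4 divides |G| = 24, consistent with Lagrange.
K contains the identity, every element's inverse is in K, and K is closed under ·: it is a subgroup.
In fact K = ⟨8⟩.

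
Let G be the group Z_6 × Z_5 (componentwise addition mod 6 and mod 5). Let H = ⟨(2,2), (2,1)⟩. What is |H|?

15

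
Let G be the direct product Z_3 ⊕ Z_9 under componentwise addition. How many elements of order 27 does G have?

0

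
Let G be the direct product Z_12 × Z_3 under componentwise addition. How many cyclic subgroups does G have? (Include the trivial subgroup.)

15

A cyclic subgroup of order d is generated by each of its φ(d) elements of order d, so the cyclic subgroups of order d number (#elements of order d)/φ(d).
Cyclic subgroups by order — order 1: 1; order 2: 1; order 3: 4; order 4: 1; order 6: 4; order 12: 4.
Total: 15.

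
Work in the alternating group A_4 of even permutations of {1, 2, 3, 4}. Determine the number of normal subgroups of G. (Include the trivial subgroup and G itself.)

3

G has 10 subgroups. Checking conjugation-invariance by order — order 1: 1/1 normal; order 2: 0/3 normal; order 3: 0/4 normal; order 4: 1/1 normal; order 12: 1/1 normal.
Total normal subgroups: 3.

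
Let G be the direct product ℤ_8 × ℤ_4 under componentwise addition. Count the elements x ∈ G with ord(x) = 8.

16

An element (a,b) has order lcm(ord(a), ord(b)); count pairs with lcm equal to 8.
Enumerating gives 16 such elements.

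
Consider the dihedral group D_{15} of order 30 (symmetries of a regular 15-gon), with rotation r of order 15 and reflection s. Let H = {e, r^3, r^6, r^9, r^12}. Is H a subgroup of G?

|H| = 5 divides |G| = 30, consistent with Lagrange.
H contains the identity, every element's inverse is in H, and H is closed under ·: it is a subgroup.
In fact H = ⟨r^9⟩.

Yes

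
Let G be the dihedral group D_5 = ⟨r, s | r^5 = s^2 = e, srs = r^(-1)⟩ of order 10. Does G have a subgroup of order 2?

Yes

2 | 10. A subgroup of order 2 is {e, r^2s}.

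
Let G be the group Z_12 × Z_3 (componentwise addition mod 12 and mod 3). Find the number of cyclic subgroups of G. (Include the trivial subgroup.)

15

Group the elements of G by the cyclic subgroup they generate; each cyclic subgroup of order d accounts for φ(d) elements.
Cyclic subgroups by order — order 1: 1; order 2: 1; order 3: 4; order 4: 1; order 6: 4; order 12: 4.
Total: 15.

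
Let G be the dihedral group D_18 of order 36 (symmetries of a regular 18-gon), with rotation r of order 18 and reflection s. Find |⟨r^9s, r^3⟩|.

|⟨r^9s⟩| = 2 and |⟨r^3⟩| = 6, so |H| is a multiple of lcm(2, 6) = 6 and divides |G| = 36.
Closing under the operation: H = {e, r^3, r^6, r^9, r^12, r^15, s, r^3s, r^6s, r^9s, r^12s, r^15s}, so |H| = 12.

12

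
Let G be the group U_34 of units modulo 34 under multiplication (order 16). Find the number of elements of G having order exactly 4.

The elements of order 4 are: 13, 21.
That's 2.

2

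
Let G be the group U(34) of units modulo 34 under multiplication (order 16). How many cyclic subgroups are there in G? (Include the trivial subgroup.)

Each element a generates a cyclic subgroup ⟨a⟩; distinct elements may generate the same one (a cyclic group of order d has φ(d) generators).
Cyclic subgroups by order — order 1: 1; order 2: 1; order 4: 1; order 8: 1; order 16: 1.
Total: 5.

5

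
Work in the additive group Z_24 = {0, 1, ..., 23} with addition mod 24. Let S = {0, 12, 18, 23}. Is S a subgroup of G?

18 ∈ S but its inverse 6 ∉ S, so S is not a subgroup.

No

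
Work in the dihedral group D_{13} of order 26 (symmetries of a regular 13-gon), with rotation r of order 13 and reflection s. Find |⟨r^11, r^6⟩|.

13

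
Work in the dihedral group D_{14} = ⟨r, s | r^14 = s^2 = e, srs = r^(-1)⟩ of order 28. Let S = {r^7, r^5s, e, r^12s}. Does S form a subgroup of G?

|S| = 4 divides |G| = 28, consistent with Lagrange.
S contains the identity, every element's inverse is in S, and S is closed under ·: it is a subgroup.

Yes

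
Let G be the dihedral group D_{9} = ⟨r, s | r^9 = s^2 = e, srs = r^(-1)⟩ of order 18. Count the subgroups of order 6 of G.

|G| = 18 and 6 | 18, so subgroups of order 6 are possible by Lagrange.
The subgroups of order 6 are: {e, r^3, r^6, r^2s, r^5s, r^8s}; {e, r^3, r^6, s, r^3s, r^6s}; {e, r^3, r^6, rs, r^4s, r^7s}.
So G has 3 subgroups of order 6.

3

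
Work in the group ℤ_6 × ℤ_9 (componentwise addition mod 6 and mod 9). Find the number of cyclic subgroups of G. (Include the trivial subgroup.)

16

Group the elements of G by the cyclic subgroup they generate; each cyclic subgroup of order d accounts for φ(d) elements.
Cyclic subgroups by order — order 1: 1; order 2: 1; order 3: 4; order 6: 4; order 9: 3; order 18: 3.
Total: 16.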